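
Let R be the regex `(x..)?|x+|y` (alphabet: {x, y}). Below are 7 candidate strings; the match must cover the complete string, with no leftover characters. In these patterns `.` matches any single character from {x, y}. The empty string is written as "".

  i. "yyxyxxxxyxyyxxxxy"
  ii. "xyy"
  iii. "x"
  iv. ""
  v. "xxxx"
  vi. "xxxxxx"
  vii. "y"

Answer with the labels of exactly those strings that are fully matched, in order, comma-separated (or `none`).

i → no match
ii → match
iii → match
iv → match
v → match
vi → match
vii → match

ii, iii, iv, v, vi, vii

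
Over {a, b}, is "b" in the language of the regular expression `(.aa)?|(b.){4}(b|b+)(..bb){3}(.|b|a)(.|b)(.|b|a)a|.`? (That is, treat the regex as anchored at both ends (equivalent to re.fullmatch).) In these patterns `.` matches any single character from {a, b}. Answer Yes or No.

Yes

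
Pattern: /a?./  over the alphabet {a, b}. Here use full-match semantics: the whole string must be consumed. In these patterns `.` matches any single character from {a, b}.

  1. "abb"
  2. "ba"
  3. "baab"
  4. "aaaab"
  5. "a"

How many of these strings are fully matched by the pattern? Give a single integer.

1 → no match
2 → no match
3 → no match
4 → no match
5 → match
Total matched: 1

1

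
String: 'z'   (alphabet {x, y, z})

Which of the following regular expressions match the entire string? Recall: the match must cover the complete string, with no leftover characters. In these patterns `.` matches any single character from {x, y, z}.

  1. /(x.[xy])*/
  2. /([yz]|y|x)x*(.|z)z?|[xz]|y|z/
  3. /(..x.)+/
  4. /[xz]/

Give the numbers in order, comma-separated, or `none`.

1 → no match
2 → match
3 → no match
4 → match

2, 4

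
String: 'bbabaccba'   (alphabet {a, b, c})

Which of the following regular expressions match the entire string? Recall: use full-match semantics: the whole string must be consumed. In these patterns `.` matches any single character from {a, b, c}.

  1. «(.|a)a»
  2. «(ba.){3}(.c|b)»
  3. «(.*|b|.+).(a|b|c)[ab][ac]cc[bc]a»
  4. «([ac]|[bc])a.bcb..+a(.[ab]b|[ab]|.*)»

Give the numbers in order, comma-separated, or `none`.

3

1 → no match
2 → no match — must start with 'ba'
3 → match
4 → no match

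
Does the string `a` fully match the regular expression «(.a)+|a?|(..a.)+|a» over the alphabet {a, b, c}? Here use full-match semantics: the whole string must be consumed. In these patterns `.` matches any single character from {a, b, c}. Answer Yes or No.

Yes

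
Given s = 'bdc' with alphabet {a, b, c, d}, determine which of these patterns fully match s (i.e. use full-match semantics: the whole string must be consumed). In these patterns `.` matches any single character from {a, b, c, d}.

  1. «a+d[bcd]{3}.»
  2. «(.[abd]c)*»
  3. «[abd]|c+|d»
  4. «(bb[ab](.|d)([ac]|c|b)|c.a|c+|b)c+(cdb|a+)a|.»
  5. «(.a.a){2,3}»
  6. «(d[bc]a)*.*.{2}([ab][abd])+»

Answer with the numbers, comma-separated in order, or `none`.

2

1 → no match — must start with 'a'
2 → match
3 → no match
4 → no match
5 → no match — must end with 'a'
6 → no match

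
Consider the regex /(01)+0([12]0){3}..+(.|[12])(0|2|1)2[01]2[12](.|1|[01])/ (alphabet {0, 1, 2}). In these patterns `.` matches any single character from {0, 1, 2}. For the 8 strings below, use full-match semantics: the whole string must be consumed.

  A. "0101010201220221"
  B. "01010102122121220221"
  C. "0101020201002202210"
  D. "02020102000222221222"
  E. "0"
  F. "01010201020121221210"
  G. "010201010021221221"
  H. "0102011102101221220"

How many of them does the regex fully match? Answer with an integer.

2

A → no match
B → no match
C → no match
D → no match — must start with "01"
E → no match — must start with "01"
F → match
G → match
H → no match
Total matched: 2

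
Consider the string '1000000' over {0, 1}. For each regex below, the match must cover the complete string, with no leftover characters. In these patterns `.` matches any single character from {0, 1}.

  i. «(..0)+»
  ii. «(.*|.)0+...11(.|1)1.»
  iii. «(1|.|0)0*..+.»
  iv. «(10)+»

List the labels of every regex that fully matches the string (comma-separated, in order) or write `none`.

i → no match
ii → no match
iii → match
iv → no match — must end with '10'

iii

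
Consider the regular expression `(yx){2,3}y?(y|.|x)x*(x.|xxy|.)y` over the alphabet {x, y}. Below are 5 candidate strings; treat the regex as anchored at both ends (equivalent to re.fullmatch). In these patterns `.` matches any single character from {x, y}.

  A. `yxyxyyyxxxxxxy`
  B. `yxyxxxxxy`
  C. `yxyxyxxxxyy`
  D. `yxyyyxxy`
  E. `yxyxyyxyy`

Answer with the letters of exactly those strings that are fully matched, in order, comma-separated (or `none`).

A → no match
B → match
C → match
D → no match
E → match

B, C, E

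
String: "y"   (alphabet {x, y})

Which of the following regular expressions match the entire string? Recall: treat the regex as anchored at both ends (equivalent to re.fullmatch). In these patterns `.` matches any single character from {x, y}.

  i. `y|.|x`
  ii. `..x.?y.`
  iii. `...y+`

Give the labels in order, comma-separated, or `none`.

i → match
ii → no match
iii → no match

i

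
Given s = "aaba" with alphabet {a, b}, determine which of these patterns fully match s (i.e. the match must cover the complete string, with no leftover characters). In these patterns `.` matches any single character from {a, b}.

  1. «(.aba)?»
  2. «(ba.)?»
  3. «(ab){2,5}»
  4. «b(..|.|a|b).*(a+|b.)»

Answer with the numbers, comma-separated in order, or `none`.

1

1 → match
2 → no match
3 → no match — must start with "ab"
4 → no match — must start with "b"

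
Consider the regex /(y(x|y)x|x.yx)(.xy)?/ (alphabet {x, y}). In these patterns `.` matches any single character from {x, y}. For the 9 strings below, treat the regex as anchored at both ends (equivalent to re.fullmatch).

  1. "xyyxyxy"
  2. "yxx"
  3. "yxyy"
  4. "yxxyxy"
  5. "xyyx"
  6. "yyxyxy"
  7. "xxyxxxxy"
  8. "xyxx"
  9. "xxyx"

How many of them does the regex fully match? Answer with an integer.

6

1 → match
2 → match
3 → no match
4 → match
5 → match
6 → match
7 → no match
8 → no match
9 → match
Total matched: 6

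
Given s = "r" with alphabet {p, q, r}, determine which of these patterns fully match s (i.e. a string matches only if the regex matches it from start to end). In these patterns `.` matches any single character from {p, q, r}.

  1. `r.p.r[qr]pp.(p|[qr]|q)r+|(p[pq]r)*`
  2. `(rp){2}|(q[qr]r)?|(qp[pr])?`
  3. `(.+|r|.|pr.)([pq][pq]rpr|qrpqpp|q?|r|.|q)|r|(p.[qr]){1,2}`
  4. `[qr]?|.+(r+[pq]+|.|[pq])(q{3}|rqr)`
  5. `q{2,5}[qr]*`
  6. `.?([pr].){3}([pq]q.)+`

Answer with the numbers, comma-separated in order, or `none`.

3, 4

1 → no match
2 → no match
3 → match
4 → match
5 → no match — must start with "q"
6 → no match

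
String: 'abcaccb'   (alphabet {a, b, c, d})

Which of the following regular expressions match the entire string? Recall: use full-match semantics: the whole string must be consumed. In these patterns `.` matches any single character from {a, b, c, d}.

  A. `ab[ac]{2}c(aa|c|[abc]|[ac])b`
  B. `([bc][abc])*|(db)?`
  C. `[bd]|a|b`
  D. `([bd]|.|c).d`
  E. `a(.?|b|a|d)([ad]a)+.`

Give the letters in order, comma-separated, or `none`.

A → match
B → no match
C → no match
D → no match — must end with 'd'
E → no match

A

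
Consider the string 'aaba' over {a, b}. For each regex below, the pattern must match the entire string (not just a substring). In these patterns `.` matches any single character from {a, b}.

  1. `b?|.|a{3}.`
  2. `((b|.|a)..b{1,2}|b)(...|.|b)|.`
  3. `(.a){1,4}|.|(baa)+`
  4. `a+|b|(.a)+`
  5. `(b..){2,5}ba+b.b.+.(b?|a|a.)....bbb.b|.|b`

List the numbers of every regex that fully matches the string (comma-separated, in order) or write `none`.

3, 4

1 → no match
2 → no match
3 → match
4 → match
5 → no match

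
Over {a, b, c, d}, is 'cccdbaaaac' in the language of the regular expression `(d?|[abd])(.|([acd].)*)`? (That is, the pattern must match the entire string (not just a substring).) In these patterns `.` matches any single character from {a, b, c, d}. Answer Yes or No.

No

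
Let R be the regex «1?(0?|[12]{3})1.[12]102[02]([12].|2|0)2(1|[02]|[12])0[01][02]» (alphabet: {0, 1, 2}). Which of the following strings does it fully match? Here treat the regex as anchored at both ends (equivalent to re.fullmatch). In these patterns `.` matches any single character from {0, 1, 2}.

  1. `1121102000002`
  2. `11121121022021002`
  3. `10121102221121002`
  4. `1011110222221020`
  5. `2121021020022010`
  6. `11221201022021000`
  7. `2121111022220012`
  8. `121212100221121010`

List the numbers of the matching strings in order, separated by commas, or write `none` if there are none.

1 → no match
2 → match
3 → no match
4 → no match
5 → match
6 → no match
7 → match
8 → no match

2, 5, 7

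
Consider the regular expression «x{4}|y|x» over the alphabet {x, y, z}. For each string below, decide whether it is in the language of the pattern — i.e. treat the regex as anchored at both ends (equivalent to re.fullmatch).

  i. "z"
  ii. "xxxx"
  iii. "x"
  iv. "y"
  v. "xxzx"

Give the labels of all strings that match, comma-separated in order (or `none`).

i → no match
ii → match
iii → match
iv → match
v → no match

ii, iii, iv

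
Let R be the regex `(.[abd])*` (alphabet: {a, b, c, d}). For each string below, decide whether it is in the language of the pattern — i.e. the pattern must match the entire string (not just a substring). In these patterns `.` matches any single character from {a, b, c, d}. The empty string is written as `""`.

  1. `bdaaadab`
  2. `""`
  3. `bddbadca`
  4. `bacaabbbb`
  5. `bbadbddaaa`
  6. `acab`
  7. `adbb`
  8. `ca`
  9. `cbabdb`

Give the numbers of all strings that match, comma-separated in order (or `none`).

1, 2, 3, 5, 7, 8, 9

1. `bdaaadab` → match
2. `""` → match
3. `bddbadca` → match
4. `bacaabbbb` → no match
5. `bbadbddaaa` → match
6. `acab` → no match
7. `adbb` → match
8. `ca` → match
9. `cbabdb` → match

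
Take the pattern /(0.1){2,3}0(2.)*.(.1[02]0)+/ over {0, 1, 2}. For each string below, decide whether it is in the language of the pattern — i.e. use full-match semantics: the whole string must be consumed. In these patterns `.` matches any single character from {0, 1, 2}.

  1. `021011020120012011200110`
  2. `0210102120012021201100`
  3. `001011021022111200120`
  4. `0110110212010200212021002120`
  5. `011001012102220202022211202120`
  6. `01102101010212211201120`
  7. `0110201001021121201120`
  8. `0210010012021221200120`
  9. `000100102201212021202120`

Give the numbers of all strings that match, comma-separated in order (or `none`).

3

1 → no match
2 → no match
3 → match
4 → no match
5 → no match
6 → no match
7 → no match
8 → no match
9 → no match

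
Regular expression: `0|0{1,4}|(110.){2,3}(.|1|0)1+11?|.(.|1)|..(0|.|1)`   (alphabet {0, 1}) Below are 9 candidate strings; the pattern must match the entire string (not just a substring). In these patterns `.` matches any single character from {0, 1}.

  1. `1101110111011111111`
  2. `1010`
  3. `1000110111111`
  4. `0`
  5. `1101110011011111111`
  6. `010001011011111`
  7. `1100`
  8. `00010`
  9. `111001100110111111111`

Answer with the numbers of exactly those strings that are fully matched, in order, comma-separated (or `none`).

1, 4, 5

1 → match
2 → no match
3 → no match
4 → match
5 → match
6 → no match
7 → no match
8 → no match
9 → no match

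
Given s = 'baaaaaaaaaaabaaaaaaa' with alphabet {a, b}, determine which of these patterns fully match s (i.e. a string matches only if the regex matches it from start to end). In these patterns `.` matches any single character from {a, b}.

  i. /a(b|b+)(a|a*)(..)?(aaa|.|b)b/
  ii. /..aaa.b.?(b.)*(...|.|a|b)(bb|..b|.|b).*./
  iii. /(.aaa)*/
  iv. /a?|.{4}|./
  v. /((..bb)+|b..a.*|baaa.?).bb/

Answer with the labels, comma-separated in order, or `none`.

iii

i → no match — must start with 'ab'
ii → no match
iii → match
iv → no match
v → no match — must end with 'bb'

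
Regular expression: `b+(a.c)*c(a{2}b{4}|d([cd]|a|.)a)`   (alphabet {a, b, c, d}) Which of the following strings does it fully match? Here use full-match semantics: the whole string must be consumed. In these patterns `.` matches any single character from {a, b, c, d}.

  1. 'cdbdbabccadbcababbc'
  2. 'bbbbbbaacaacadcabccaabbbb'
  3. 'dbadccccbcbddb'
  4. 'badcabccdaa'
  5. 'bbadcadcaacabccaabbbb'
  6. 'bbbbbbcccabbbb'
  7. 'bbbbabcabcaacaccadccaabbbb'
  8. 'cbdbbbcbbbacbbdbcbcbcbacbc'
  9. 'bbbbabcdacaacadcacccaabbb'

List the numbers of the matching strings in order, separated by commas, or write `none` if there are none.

2, 4, 5, 7

1 → no match — must start with 'b'
2 → match
3 → no match — must start with 'b'
4. 'badcabccdaa' → match
5 → match
6 → no match
7 → match
8 → no match — must start with 'b'
9 → no match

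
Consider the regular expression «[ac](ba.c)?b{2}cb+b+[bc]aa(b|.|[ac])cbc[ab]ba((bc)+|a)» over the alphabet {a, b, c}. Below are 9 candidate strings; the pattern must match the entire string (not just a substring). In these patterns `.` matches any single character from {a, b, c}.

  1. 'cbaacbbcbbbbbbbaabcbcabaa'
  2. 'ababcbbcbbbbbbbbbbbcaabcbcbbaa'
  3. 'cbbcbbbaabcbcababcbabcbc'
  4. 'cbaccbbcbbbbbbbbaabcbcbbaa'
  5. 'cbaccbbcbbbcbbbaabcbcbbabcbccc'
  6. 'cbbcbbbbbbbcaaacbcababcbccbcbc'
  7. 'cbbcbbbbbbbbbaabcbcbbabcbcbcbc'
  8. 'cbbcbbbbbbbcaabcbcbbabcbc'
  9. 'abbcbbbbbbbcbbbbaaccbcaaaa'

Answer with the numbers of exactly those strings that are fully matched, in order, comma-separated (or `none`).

1 → match
2 → match
3 → no match
4 → match
5 → no match
6 → no match
7 → match
8 → match
9 → no match

1, 2, 4, 7, 8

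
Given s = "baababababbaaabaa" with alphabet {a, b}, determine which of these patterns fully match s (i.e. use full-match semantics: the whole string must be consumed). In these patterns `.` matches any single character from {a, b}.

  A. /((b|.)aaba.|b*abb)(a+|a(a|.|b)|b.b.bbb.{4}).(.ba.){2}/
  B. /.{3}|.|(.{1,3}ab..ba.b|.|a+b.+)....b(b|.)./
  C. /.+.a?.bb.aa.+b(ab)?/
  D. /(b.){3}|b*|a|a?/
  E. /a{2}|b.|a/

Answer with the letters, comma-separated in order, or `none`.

A

A → match
B → no match
C → no match
D → no match
E → no match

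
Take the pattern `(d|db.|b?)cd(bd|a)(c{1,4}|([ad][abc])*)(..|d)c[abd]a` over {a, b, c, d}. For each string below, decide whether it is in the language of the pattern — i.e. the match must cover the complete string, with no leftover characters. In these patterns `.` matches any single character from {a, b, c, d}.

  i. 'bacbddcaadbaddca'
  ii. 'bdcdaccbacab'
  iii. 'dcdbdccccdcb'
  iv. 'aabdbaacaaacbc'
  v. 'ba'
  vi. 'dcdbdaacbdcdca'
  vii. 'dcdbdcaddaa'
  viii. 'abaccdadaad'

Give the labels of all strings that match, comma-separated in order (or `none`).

i → no match
ii → no match — must end with 'a'
iii → no match — must end with 'a'
iv → no match — must end with 'a'
v → no match
vi → no match
vii → no match
viii → no match — must end with 'a'

none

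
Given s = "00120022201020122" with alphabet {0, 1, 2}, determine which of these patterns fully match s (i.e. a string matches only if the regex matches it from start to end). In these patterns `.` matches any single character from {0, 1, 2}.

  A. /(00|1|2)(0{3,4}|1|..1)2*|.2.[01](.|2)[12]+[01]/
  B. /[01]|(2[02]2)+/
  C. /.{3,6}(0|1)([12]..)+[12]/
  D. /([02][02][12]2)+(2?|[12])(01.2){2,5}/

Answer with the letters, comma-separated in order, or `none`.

A → no match
B → no match
C → no match
D → match

D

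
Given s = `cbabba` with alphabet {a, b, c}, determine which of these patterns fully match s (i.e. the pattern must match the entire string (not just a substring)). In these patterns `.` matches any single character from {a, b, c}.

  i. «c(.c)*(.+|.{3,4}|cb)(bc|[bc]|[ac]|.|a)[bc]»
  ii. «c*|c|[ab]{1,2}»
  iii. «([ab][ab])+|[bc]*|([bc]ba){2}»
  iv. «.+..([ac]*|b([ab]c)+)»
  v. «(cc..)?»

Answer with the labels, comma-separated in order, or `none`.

iii, iv

i → no match
ii → no match
iii → match
iv → match
v → no match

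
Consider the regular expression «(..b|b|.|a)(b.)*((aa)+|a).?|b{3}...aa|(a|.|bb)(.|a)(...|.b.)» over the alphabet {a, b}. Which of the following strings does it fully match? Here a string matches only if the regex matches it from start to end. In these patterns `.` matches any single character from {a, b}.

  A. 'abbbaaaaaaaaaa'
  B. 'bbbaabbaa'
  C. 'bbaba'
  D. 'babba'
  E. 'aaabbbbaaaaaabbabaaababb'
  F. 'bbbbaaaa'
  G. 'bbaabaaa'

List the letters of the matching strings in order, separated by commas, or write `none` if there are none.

A, C, D, F

A → match
B → no match
C → match
D → match
E → no match
F → match
G → no match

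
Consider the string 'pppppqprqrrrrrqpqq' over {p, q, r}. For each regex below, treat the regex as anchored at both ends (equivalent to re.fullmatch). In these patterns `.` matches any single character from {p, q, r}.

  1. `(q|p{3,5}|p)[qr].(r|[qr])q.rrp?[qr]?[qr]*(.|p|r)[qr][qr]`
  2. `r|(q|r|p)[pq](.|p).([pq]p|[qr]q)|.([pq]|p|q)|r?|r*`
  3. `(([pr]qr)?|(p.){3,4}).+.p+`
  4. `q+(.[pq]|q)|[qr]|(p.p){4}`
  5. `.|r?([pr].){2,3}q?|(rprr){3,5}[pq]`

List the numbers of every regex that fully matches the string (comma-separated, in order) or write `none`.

1

1 → match
2 → no match
3 → no match — must end with 'p'
4 → no match
5 → no match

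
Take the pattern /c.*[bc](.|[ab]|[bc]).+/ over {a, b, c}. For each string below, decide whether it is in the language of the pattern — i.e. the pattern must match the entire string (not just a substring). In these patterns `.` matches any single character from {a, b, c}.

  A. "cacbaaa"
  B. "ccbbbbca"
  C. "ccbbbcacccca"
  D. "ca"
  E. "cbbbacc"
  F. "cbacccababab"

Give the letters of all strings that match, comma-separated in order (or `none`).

A, B, C, E, F

A → match
B → match
C → match
D → no match
E → match
F → match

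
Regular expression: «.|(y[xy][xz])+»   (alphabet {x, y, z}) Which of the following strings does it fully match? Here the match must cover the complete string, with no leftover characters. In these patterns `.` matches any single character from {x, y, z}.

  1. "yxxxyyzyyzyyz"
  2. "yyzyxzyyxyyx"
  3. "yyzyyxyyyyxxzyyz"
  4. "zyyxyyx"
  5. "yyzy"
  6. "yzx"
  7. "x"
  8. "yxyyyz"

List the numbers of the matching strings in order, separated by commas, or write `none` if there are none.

1 → no match
2. "yyzyxzyyxyyx" → match
3 → no match
4. "zyyxyyx" → no match
5. "yyzy" → no match
6. "yzx" → no match
7. "x" → match
8. "yxyyyz" → no match

2, 7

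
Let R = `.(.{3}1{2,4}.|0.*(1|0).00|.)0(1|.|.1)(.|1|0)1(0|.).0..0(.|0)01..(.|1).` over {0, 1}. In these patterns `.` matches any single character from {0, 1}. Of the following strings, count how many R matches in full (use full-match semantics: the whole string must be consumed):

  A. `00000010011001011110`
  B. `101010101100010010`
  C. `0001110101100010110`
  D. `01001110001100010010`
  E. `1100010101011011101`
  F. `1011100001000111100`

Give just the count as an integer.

A → no match
B → no match
C → match
D → match
E → no match
F → no match
Total matched: 2

2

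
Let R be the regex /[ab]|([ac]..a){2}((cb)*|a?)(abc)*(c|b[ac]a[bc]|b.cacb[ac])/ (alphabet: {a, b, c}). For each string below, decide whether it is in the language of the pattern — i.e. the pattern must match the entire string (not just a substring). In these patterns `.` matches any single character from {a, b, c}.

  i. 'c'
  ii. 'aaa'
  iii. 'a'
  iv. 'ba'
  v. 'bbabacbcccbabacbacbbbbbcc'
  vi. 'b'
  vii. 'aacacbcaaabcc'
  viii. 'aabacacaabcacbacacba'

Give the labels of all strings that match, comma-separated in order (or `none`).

i. 'c' → no match
ii. 'aaa' → no match
iii. 'a' → match
iv. 'ba' → no match
v → no match
vi. 'b' → match
vii → match
viii → no match

iii, vi, vii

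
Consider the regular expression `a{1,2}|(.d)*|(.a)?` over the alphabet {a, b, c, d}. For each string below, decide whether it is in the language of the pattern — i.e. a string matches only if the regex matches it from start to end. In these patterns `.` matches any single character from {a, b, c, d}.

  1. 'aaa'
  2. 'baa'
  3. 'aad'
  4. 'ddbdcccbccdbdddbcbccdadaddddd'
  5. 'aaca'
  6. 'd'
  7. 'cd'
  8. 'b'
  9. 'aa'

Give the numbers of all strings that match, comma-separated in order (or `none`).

1 → no match
2 → no match
3 → no match
4 → no match
5 → no match
6 → no match
7 → match
8 → no match
9 → match

7, 9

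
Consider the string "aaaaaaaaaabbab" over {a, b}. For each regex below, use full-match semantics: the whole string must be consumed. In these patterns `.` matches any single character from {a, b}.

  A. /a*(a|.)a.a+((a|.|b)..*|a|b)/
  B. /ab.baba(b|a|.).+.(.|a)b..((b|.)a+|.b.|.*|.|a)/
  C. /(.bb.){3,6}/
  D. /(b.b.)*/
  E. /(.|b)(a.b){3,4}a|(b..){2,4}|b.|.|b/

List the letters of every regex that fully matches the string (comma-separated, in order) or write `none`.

A → match
B → no match — must start with "ab"
C → no match
D → no match
E → no match

A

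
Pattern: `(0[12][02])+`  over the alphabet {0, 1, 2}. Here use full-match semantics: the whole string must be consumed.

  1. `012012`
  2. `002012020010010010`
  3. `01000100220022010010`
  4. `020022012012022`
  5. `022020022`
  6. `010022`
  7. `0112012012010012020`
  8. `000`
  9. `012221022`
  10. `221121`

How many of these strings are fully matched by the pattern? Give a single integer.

1 → match
2 → no match
3 → no match
4 → match
5 → match
6 → match
7 → no match
8 → no match
9 → no match
10 → no match — must start with `0`
Total matched: 4

4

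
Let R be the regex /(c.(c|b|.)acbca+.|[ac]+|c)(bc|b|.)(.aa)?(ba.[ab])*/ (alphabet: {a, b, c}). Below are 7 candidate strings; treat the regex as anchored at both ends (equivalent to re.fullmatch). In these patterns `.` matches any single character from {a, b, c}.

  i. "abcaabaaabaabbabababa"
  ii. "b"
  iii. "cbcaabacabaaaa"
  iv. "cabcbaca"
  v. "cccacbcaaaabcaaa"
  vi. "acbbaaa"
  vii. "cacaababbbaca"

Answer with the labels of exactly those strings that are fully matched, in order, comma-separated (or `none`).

i, iv, v, vi, vii

i → match
ii → no match
iii → no match
iv → match
v → match
vi → match
vii → match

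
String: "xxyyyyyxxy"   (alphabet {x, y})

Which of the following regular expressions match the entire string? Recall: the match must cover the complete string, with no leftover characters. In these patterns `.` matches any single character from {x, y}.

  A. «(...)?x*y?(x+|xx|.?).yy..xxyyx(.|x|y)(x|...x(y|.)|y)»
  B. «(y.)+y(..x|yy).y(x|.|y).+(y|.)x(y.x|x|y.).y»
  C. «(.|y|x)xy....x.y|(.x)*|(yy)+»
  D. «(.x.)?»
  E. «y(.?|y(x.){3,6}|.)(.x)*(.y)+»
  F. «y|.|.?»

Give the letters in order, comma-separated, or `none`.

A → no match
B → no match — must start with "y"
C → match
D → no match
E → no match — must start with "y"
F → no match

C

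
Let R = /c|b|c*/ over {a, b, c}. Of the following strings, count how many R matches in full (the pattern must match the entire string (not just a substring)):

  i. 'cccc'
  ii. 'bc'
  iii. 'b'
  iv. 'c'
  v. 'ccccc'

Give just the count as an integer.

4

i → match
ii → no match
iii → match
iv → match
v → match
Total matched: 4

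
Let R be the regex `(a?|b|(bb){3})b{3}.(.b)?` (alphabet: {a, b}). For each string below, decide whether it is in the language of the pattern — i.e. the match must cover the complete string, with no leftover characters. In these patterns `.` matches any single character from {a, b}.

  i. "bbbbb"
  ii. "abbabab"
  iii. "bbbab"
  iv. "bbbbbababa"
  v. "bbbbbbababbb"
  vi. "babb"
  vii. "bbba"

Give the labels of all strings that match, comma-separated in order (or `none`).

i, vii

i → match
ii → no match
iii → no match
iv → no match
v → no match
vi → no match
vii → match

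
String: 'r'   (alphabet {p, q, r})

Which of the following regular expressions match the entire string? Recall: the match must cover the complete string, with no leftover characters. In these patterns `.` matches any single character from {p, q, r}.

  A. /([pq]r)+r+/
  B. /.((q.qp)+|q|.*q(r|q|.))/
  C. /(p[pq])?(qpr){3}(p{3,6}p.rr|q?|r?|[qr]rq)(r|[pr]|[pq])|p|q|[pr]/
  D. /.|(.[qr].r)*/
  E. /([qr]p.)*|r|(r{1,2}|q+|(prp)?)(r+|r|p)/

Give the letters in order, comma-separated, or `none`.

A → no match
B → no match
C → match
D → match
E → match

C, D, E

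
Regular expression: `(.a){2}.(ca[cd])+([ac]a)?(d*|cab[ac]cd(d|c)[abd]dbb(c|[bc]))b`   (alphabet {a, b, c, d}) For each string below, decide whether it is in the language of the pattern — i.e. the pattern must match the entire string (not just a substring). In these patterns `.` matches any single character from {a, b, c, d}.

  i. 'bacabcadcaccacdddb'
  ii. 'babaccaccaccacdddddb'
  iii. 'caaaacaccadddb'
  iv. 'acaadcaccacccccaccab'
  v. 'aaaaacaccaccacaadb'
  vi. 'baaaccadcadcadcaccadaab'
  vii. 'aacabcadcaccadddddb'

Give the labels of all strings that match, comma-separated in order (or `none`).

i → match
ii → match
iii → match
iv → no match
v → match
vi → match
vii → match

i, ii, iii, v, vi, vii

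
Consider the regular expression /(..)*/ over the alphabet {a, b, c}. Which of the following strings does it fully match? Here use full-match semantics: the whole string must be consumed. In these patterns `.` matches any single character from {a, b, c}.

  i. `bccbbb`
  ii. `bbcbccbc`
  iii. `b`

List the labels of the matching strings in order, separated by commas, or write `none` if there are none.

i. `bccbbb` → match
ii. `bbcbccbc` → match
iii. `b` → no match

i, ii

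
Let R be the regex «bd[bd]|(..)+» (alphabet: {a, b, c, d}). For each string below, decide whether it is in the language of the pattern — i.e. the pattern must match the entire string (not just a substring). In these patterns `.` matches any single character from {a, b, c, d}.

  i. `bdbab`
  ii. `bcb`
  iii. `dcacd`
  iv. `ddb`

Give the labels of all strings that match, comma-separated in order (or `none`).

i → no match
ii → no match
iii → no match
iv → no match

none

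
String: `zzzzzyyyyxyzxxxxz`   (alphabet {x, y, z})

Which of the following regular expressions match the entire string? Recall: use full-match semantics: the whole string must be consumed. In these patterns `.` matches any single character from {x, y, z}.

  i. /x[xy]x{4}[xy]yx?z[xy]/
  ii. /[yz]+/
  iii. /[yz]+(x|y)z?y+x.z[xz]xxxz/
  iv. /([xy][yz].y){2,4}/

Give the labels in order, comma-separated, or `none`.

iii

i → no match — must start with `x`
ii → no match
iii → match
iv → no match — must end with `y`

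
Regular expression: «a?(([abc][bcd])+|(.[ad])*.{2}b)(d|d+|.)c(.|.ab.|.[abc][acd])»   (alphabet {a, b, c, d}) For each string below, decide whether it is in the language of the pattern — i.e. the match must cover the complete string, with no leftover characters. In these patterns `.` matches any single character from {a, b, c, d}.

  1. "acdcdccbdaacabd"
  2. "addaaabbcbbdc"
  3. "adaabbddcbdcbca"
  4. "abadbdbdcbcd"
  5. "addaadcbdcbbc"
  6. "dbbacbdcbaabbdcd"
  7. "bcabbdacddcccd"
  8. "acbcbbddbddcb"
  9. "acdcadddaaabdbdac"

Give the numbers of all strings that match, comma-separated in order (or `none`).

1 → no match
2 → no match
3 → no match
4 → no match
5 → match
6 → no match
7 → match
8 → no match
9 → no match

5, 7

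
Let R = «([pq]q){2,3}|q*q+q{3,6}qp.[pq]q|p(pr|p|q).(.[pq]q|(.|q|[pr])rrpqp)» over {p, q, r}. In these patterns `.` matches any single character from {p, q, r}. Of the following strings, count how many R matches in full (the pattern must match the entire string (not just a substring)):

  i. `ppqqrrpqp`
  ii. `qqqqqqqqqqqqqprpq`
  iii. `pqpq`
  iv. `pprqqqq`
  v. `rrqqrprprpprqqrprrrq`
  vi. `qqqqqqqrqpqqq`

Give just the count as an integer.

4

i → match
ii → match
iii → match
iv → match
v → no match
vi → no match
Total matched: 4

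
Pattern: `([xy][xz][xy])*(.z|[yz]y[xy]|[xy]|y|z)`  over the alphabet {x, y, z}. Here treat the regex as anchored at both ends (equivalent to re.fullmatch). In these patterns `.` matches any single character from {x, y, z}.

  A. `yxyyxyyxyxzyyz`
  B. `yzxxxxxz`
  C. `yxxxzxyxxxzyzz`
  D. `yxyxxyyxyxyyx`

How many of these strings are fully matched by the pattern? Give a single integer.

3

A → match
B → match
C → match
D → no match
Total matched: 3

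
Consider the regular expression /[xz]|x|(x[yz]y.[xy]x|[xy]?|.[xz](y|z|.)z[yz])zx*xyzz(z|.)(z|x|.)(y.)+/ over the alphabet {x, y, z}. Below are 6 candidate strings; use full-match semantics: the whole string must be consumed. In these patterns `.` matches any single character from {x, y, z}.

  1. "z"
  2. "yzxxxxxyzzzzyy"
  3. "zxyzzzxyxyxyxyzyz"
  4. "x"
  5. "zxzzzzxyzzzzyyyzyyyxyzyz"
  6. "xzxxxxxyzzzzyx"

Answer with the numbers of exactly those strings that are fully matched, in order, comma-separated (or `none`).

1, 2, 3, 4, 5, 6

1 → match
2 → match
3 → match
4 → match
5 → match
6 → match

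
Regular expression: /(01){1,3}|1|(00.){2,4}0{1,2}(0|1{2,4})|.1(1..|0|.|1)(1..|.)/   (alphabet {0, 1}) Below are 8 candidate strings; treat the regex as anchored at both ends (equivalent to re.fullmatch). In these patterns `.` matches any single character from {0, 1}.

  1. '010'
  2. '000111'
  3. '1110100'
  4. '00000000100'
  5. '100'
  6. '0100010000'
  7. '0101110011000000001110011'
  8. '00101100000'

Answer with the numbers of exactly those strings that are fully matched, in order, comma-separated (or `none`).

1 → no match
2 → no match
3 → no match
4 → match
5 → no match
6 → no match
7 → no match
8 → no match

4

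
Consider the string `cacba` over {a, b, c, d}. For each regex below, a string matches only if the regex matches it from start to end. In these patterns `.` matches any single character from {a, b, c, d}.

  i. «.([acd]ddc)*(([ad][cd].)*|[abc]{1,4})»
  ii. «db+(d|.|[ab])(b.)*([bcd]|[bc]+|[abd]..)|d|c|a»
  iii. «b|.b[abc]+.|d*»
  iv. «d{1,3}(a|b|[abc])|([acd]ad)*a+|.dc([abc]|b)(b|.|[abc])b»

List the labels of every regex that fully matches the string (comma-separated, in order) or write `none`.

i

i → match
ii → no match
iii → no match
iv → no match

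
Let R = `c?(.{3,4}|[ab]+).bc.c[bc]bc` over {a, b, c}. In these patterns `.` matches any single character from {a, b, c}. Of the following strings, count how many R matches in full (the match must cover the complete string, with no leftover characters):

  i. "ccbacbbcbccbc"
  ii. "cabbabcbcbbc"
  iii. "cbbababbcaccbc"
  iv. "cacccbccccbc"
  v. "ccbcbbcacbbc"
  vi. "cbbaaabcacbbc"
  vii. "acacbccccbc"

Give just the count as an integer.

7

i → match
ii → match
iii → match
iv → match
v → match
vi → match
vii → match
Total matched: 7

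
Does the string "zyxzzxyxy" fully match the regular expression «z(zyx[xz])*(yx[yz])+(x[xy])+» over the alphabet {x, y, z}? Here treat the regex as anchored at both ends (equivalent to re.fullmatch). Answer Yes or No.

No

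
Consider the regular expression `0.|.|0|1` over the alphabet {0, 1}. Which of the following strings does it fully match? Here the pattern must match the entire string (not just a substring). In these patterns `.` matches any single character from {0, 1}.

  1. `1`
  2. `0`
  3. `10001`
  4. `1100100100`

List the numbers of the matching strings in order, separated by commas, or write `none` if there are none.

1, 2

1 → match
2 → match
3 → no match
4 → no match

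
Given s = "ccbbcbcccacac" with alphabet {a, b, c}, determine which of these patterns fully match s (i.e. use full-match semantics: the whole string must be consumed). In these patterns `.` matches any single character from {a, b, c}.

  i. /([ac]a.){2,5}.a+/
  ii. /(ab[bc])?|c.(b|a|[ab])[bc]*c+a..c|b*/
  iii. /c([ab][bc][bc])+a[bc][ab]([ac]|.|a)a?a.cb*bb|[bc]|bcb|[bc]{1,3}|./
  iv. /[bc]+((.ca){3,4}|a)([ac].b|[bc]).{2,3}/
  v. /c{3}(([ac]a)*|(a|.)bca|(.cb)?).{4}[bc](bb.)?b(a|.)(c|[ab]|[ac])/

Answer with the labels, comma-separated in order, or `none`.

ii, iv

i → no match — must end with "a"
ii → match
iii → no match
iv → match
v → no match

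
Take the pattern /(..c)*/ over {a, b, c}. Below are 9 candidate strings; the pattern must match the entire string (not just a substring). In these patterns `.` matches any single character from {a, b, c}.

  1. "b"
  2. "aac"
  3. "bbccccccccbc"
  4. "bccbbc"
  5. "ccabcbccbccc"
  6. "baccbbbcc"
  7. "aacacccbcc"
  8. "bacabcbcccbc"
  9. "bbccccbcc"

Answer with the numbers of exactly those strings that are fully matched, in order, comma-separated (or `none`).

2, 3, 4, 8, 9

1 → no match
2 → match
3 → match
4 → match
5 → no match
6 → no match
7 → no match
8 → match
9 → match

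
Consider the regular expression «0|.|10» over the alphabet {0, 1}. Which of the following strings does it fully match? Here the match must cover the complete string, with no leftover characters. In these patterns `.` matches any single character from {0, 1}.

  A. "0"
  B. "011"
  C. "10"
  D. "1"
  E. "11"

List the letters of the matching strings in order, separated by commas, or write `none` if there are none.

A → match
B → no match
C → match
D → match
E → no match

A, C, D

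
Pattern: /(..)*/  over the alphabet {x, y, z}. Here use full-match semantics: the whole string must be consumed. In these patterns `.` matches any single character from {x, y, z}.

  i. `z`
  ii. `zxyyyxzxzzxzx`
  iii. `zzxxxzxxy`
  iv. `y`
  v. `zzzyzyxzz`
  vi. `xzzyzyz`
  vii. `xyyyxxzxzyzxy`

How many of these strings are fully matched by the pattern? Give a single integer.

i → no match
ii → no match
iii → no match
iv → no match
v → no match
vi → no match
vii → no match
Total matched: 0

0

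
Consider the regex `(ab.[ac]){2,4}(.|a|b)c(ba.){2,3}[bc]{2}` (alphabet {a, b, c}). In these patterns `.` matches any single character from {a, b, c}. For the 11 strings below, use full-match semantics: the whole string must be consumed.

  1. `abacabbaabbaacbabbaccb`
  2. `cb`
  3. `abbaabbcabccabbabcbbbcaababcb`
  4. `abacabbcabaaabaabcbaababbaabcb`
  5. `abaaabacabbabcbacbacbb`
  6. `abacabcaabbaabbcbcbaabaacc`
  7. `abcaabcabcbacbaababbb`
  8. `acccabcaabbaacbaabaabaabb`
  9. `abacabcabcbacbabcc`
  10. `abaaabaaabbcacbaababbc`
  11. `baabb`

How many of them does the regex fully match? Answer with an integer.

6

1 → match
2 → no match — must start with `ab`
3 → no match
4 → no match
5 → match
6 → match
7 → match
8 → no match — must start with `ab`
9 → match
10 → match
11 → no match — must start with `ab`
Total matched: 6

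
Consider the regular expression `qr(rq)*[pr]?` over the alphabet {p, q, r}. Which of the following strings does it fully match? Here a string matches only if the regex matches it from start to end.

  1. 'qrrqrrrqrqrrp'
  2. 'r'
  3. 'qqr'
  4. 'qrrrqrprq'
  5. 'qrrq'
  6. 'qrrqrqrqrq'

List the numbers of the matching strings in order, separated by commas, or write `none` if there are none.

5, 6

1 → no match
2 → no match — must start with 'qr'
3 → no match — must start with 'qr'
4 → no match
5 → match
6 → match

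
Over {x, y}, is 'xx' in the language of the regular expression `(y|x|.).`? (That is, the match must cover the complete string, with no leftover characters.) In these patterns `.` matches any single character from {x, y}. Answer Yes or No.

Yes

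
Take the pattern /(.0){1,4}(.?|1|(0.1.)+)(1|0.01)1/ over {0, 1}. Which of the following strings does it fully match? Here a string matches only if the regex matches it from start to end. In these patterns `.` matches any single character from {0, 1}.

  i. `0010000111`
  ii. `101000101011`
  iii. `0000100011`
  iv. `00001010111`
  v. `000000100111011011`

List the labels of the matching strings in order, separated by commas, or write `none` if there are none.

i → no match
ii → match
iii → match
iv → match
v → match

ii, iii, iv, v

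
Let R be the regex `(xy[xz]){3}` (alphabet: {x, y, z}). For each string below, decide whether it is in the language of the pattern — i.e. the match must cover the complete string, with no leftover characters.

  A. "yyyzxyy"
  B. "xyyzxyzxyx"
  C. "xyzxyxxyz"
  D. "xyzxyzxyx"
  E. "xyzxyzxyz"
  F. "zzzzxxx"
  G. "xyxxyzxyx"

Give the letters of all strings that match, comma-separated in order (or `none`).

A. "yyyzxyy" → no match — must start with "xy"
B. "xyyzxyzxyx" → no match
C. "xyzxyxxyz" → match
D. "xyzxyzxyx" → match
E. "xyzxyzxyz" → match
F. "zzzzxxx" → no match — must start with "xy"
G. "xyxxyzxyx" → match

C, D, E, G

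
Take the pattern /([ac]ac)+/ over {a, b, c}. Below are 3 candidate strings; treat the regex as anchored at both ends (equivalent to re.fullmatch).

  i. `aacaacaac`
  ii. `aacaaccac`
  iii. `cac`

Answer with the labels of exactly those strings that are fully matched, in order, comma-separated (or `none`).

i, ii, iii

i → match
ii → match
iii → match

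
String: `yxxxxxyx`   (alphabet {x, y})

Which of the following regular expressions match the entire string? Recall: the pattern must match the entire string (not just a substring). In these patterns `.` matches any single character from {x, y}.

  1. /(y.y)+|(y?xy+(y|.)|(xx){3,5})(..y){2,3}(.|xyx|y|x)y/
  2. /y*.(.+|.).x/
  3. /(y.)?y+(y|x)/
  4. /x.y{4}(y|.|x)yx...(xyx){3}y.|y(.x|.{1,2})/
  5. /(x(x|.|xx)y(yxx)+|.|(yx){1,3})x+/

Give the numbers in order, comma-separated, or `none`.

1 → no match — must end with `y`
2 → match
3 → no match
4 → no match
5 → no match

2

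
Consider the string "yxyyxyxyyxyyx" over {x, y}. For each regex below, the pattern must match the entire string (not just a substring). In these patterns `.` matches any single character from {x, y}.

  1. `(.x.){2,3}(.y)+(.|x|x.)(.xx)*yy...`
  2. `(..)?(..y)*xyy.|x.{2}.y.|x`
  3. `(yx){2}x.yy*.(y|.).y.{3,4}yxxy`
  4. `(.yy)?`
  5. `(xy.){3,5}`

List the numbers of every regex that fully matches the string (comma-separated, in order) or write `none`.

2

1 → no match
2 → match
3 → no match — must end with "yxxy"
4 → no match
5 → no match — must start with "xy"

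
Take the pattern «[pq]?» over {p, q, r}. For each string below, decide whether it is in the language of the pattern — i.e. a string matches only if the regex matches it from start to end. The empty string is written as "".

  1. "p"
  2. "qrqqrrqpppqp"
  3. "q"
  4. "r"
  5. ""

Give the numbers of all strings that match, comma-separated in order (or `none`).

1, 3, 5

1. "p" → match
2. "qrqqrrqpppqp" → no match
3. "q" → match
4. "r" → no match
5. "" → match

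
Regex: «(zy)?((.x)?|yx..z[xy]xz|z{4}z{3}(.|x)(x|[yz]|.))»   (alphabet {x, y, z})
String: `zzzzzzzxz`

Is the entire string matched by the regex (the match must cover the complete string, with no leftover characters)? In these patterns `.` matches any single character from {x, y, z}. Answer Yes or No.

Yes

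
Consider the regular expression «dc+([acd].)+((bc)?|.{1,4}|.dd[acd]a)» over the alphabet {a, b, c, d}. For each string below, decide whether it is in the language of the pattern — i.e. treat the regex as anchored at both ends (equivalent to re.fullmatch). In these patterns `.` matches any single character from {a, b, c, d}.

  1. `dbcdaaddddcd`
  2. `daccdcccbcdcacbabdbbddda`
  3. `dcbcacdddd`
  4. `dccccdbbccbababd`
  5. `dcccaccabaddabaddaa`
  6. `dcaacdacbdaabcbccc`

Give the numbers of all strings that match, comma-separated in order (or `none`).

none

1 → no match — must start with `dc`
2 → no match — must start with `dc`
3 → no match
4 → no match
5 → no match
6 → no match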